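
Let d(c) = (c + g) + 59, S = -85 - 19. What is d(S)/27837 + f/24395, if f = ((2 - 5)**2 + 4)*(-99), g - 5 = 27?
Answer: -36143354/679083615 ≈ -0.053224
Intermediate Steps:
g = 32 (g = 5 + 27 = 32)
S = -104
d(c) = 91 + c (d(c) = (c + 32) + 59 = (32 + c) + 59 = 91 + c)
f = -1287 (f = ((-3)**2 + 4)*(-99) = (9 + 4)*(-99) = 13*(-99) = -1287)
d(S)/27837 + f/24395 = (91 - 104)/27837 - 1287/24395 = -13*1/27837 - 1287*1/24395 = -13/27837 - 1287/24395 = -36143354/679083615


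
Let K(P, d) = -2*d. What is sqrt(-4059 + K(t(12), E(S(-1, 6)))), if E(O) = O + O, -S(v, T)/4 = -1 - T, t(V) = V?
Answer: I*sqrt(4171) ≈ 64.583*I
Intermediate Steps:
S(v, T) = 4 + 4*T (S(v, T) = -4*(-1 - T) = 4 + 4*T)
E(O) = 2*O
sqrt(-4059 + K(t(12), E(S(-1, 6)))) = sqrt(-4059 - 4*(4 + 4*6)) = sqrt(-4059 - 4*(4 + 24)) = sqrt(-4059 - 4*28) = sqrt(-4059 - 2*56) = sqrt(-4059 - 112) = sqrt(-4171) = I*sqrt(4171)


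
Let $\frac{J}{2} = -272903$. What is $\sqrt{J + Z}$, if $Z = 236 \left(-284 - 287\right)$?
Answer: $9 i \sqrt{8402} \approx 824.96 i$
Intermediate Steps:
$J = -545806$ ($J = 2 \left(-272903\right) = -545806$)
$Z = -134756$ ($Z = 236 \left(-571\right) = -134756$)
$\sqrt{J + Z} = \sqrt{-545806 - 134756} = \sqrt{-680562} = 9 i \sqrt{8402}$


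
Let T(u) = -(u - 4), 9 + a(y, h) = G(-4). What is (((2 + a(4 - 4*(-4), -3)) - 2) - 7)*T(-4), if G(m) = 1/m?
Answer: -130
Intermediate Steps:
a(y, h) = -37/4 (a(y, h) = -9 + 1/(-4) = -9 - ¼ = -37/4)
T(u) = 4 - u (T(u) = -(-4 + u) = 4 - u)
(((2 + a(4 - 4*(-4), -3)) - 2) - 7)*T(-4) = (((2 - 37/4) - 2) - 7)*(4 - 1*(-4)) = ((-29/4 - 2) - 7)*(4 + 4) = (-37/4 - 7)*8 = -65/4*8 = -130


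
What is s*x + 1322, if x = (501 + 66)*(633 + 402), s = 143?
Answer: 83920157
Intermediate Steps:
x = 586845 (x = 567*1035 = 586845)
s*x + 1322 = 143*586845 + 1322 = 83918835 + 1322 = 83920157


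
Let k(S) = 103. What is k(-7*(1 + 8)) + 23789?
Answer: 23892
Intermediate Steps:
k(-7*(1 + 8)) + 23789 = 103 + 23789 = 23892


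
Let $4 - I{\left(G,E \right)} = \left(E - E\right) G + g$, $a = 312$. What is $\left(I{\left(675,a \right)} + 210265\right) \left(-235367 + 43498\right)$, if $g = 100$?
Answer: $-40324915861$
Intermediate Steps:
$I{\left(G,E \right)} = -96$ ($I{\left(G,E \right)} = 4 - \left(\left(E - E\right) G + 100\right) = 4 - \left(0 G + 100\right) = 4 - \left(0 + 100\right) = 4 - 100 = -96$)
$\left(I{\left(675,a \right)} + 210265\right) \left(-235367 + 43498\right) = \left(-96 + 210265\right) \left(-235367 + 43498\right) = 210169 \left(-191869\right) = -40324915861$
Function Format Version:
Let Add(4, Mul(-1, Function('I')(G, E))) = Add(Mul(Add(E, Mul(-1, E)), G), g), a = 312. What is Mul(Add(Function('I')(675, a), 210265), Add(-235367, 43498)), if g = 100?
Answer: -40324915861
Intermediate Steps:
Function('I')(G, E) = -96 (Function('I')(G, E) = Add(4, Mul(-1, Add(Mul(Add(E, Mul(-1, E)), G), 100))) = Add(4, Mul(-1, Add(Mul(0, G), 100))) = Add(4, Mul(-1, Add(0, 100))) = Add(4, Mul(-1, 100)) = Add(4, -100) = -96)
Mul(Add(Function('I')(675, a), 210265), Add(-235367, 43498)) = Mul(Add(-96, 210265), Add(-235367, 43498)) = Mul(210169, -191869) = -40324915861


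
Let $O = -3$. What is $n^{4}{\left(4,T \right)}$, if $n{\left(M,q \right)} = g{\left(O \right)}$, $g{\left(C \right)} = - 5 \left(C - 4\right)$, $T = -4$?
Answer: $1500625$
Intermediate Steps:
$g{\left(C \right)} = 20 - 5 C$ ($g{\left(C \right)} = - 5 \left(-4 + C\right) = 20 - 5 C$)
$n{\left(M,q \right)} = 35$ ($n{\left(M,q \right)} = 20 - -15 = 20 + 15 = 35$)
$n^{4}{\left(4,T \right)} = 35^{4} = 1500625$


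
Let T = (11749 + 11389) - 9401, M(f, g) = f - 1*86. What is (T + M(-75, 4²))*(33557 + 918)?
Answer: 468032600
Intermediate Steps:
M(f, g) = -86 + f (M(f, g) = f - 86 = -86 + f)
T = 13737 (T = 23138 - 9401 = 13737)
(T + M(-75, 4²))*(33557 + 918) = (13737 + (-86 - 75))*(33557 + 918) = (13737 - 161)*34475 = 13576*34475 = 468032600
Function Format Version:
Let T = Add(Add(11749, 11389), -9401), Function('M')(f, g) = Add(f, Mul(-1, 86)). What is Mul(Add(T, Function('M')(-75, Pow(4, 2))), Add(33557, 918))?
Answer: 468032600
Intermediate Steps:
Function('M')(f, g) = Add(-86, f) (Function('M')(f, g) = Add(f, -86) = Add(-86, f))
T = 13737 (T = Add(23138, -9401) = 13737)
Mul(Add(T, Function('M')(-75, Pow(4, 2))), Add(33557, 918)) = Mul(Add(13737, Add(-86, -75)), Add(33557, 918)) = Mul(Add(13737, -161), 34475) = Mul(13576, 34475) = 468032600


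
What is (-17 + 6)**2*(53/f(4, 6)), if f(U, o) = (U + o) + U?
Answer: 6413/14 ≈ 458.07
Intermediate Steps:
f(U, o) = o + 2*U
(-17 + 6)**2*(53/f(4, 6)) = (-17 + 6)**2*(53/(6 + 2*4)) = (-11)**2*(53/(6 + 8)) = 121*(53/14) = 6413/14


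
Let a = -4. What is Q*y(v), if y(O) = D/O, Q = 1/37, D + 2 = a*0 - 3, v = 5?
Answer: -1/37 ≈ -0.027027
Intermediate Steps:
D = -5 (D = -2 + (-4*0 - 3) = -2 + (0 - 3) = -2 - 3 = -5)
Q = 1/37 ≈ 0.027027
y(O) = -5/O
Q*y(v) = (-5/5)/37 = (-5*⅕)/37 = (1/37)*(-1) = -1/37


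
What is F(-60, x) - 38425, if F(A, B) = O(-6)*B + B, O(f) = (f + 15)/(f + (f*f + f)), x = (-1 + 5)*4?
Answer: -38403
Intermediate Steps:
x = 16 (x = 4*4 = 16)
O(f) = (15 + f)/(f**2 + 2*f) (O(f) = (15 + f)/(f + (f**2 + f)) = (15 + f)/(f + (f + f**2)) = (15 + f)/(f**2 + 2*f))
F(A, B) = 11*B/8 (F(A, B) = ((15 - 6)/((-6)*(2 - 6)))*B + B = (-1/6*9/(-4))*B + B = (-1/6*(-1/4)*9)*B + B = 3*B/8 + B = 11*B/8)
F(-60, x) - 38425 = (11/8)*16 - 38425 = 22 - 38425 = -38403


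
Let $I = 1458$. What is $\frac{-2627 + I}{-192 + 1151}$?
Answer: $- \frac{167}{137} \approx -1.219$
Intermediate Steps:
$\frac{-2627 + I}{-192 + 1151} = \frac{-2627 + 1458}{-192 + 1151} = - \frac{1169}{959} = \left(-1169\right) \frac{1}{959} = - \frac{167}{137}$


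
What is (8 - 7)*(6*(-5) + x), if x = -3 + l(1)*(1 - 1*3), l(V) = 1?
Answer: -35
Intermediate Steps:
x = -5 (x = -3 + 1*(1 - 1*3) = -3 + 1*(1 - 3) = -3 + 1*(-2) = -3 - 2 = -5)
(8 - 7)*(6*(-5) + x) = (8 - 7)*(6*(-5) - 5) = 1*(-30 - 5) = 1*(-35) = -35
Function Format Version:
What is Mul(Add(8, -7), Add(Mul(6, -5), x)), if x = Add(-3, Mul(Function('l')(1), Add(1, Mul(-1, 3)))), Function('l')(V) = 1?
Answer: -35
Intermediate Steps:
x = -5 (x = Add(-3, Mul(1, Add(1, Mul(-1, 3)))) = Add(-3, Mul(1, Add(1, -3))) = Add(-3, Mul(1, -2)) = Add(-3, -2) = -5)
Mul(Add(8, -7), Add(Mul(6, -5), x)) = Mul(Add(8, -7), Add(Mul(6, -5), -5)) = Mul(1, Add(-30, -5)) = Mul(1, -35) = -35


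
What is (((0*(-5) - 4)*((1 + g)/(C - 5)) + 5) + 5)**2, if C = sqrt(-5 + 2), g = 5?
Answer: 4*(185*sqrt(3) + 647*I)/(5*sqrt(3) + 11*I) ≈ 201.88 + 42.418*I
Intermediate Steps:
C = I*sqrt(3) (C = sqrt(-3) = I*sqrt(3) ≈ 1.732*I)
(((0*(-5) - 4)*((1 + g)/(C - 5)) + 5) + 5)**2 = (((0*(-5) - 4)*((1 + 5)/(I*sqrt(3) - 5)) + 5) + 5)**2 = (((0 - 4)*(6/(-5 + I*sqrt(3))) + 5) + 5)**2 = ((-24/(-5 + I*sqrt(3)) + 5) + 5)**2 = ((5 - 24/(-5 + I*sqrt(3))) + 5)**2 = (10 - 24/(-5 + I*sqrt(3)))**2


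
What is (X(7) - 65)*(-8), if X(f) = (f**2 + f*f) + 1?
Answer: -272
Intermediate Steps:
X(f) = 1 + 2*f**2 (X(f) = (f**2 + f**2) + 1 = 2*f**2 + 1 = 1 + 2*f**2)
(X(7) - 65)*(-8) = ((1 + 2*7**2) - 65)*(-8) = ((1 + 2*49) - 65)*(-8) = ((1 + 98) - 65)*(-8) = (99 - 65)*(-8) = 34*(-8) = -272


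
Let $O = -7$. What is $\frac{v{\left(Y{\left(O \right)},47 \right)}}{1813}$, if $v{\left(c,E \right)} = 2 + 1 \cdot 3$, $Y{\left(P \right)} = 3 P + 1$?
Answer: $\frac{5}{1813} \approx 0.0027579$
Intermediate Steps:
$Y{\left(P \right)} = 1 + 3 P$
$v{\left(c,E \right)} = 5$ ($v{\left(c,E \right)} = 2 + 3 = 5$)
$\frac{v{\left(Y{\left(O \right)},47 \right)}}{1813} = \frac{5}{1813}$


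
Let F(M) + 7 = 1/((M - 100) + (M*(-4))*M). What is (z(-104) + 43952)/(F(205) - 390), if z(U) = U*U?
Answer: -575046885/4168376 ≈ -137.95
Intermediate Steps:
z(U) = U²
F(M) = -7 + 1/(-100 + M - 4*M²) (F(M) = -7 + 1/((M - 100) + (M*(-4))*M) = -7 + 1/((-100 + M) + (-4*M)*M) = -7 + 1/((-100 + M) - 4*M²) = -7 + 1/(-100 + M - 4*M²))
(z(-104) + 43952)/(F(205) - 390) = ((-104)² + 43952)/((-701 - 28*205² + 7*205)/(100 - 1*205 + 4*205²) - 390) = (10816 + 43952)/((-701 - 28*42025 + 1435)/(100 - 205 + 4*42025) - 390) = 54768/((-701 - 1176700 + 1435)/(100 - 205 + 168100) - 390) = 54768/(-1175966/167995 - 390) = 54768/(-66694016/167995) = 54768*(-167995/66694016) = -575046885/4168376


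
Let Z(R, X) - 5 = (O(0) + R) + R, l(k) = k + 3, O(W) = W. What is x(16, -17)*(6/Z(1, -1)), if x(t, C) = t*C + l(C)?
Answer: -1716/7 ≈ -245.14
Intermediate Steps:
l(k) = 3 + k
Z(R, X) = 5 + 2*R (Z(R, X) = 5 + ((0 + R) + R) = 5 + (R + R) = 5 + 2*R)
x(t, C) = 3 + C + C*t (x(t, C) = t*C + (3 + C) = C*t + (3 + C) = 3 + C + C*t)
x(16, -17)*(6/Z(1, -1)) = (3 - 17 - 17*16)*(6/(5 + 2*1)) = (3 - 17 - 272)*(6/(5 + 2)) = -1716/7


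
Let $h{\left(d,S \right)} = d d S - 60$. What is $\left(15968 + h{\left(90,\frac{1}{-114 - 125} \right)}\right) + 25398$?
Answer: $\frac{9864034}{239} \approx 41272.0$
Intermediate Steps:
$h{\left(d,S \right)} = -60 + S d^{2}$ ($h{\left(d,S \right)} = d^{2} S - 60 = S d^{2} - 60 = -60 + S d^{2}$)
$\left(15968 + h{\left(90,\frac{1}{-114 - 125} \right)}\right) + 25398 = \left(15968 - \left(60 - \frac{90^{2}}{-114 - 125}\right)\right) + 25398 = \left(15968 - \left(60 - \frac{1}{-239} \cdot 8100\right)\right) + 25398 = \left(15968 - \frac{22440}{239}\right) + 25398 = \frac{3793912}{239} + 25398 = \frac{9864034}{239}$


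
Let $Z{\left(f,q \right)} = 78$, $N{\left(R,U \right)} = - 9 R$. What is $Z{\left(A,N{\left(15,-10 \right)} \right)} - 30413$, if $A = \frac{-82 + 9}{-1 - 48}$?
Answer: $-30335$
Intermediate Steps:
$A = \frac{73}{49}$ ($A = - \frac{73}{-49} = \left(-73\right) \left(- \frac{1}{49}\right) = \frac{73}{49} \approx 1.4898$)
$Z{\left(A,N{\left(15,-10 \right)} \right)} - 30413 = 78 - 30413 = -30335$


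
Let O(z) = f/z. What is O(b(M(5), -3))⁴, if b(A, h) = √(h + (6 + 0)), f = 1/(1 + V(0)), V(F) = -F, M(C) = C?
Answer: ⅑ ≈ 0.11111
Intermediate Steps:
f = 1 (f = 1/(1 - 1*0) = 1/(1 + 0) = 1/1 = 1)
b(A, h) = √(6 + h) (b(A, h) = √(h + 6) = √(6 + h))
O(z) = 1/z
O(b(M(5), -3))⁴ = (1/(√(6 - 3)))⁴ = (1/(√3))⁴ = (√3/3)⁴ = ⅑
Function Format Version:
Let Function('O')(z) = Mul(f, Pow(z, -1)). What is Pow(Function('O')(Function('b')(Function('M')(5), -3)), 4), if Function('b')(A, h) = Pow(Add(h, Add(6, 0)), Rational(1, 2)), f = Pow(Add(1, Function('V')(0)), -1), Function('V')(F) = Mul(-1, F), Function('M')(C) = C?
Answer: Rational(1, 9) ≈ 0.11111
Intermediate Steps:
f = 1 (f = Pow(Add(1, Mul(-1, 0)), -1) = Pow(Add(1, 0), -1) = Pow(1, -1) = 1)
Function('b')(A, h) = Pow(Add(6, h), Rational(1, 2)) (Function('b')(A, h) = Pow(Add(h, 6), Rational(1, 2)) = Pow(Add(6, h), Rational(1, 2)))
Function('O')(z) = Pow(z, -1) (Function('O')(z) = Mul(1, Pow(z, -1)) = Pow(z, -1))
Pow(Function('O')(Function('b')(Function('M')(5), -3)), 4) = Pow(Pow(Pow(Add(6, -3), Rational(1, 2)), -1), 4) = Pow(Pow(Pow(3, Rational(1, 2)), -1), 4) = Pow(Mul(Rational(1, 3), Pow(3, Rational(1, 2))), 4) = Rational(1, 9)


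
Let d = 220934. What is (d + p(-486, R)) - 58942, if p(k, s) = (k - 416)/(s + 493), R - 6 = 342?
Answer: 136234370/841 ≈ 1.6199e+5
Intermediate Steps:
R = 348 (R = 6 + 342 = 348)
p(k, s) = (-416 + k)/(493 + s)
(d + p(-486, R)) - 58942 = (220934 + (-416 - 486)/(493 + 348)) - 58942 = (220934 - 902/841) - 58942 = 185804592/841 - 58942 = 136234370/841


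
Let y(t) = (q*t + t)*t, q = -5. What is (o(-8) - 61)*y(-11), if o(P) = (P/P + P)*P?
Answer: 2420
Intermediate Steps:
o(P) = P*(1 + P) (o(P) = (1 + P)*P = P*(1 + P))
y(t) = -4*t² (y(t) = (-5*t + t)*t = (-4*t)*t = -4*t²)
(o(-8) - 61)*y(-11) = (-8*(1 - 8) - 61)*(-4*(-11)²) = (-8*(-7) - 61)*(-4*121) = (56 - 61)*(-484) = -5*(-484) = 2420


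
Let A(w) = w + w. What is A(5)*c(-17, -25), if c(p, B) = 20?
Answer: 200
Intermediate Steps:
A(w) = 2*w
A(5)*c(-17, -25) = (2*5)*20 = 10*20 = 200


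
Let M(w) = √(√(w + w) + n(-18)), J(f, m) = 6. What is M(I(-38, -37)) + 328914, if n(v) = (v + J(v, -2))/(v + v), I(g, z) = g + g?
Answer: 328914 + √(3 + 18*I*√38)/3 ≈ 3.2892e+5 + 2.4495*I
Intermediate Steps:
I(g, z) = 2*g
n(v) = (6 + v)/(2*v) (n(v) = (v + 6)/(v + v) = (6 + v)/((2*v)) = (6 + v)*(1/(2*v)) = (6 + v)/(2*v))
M(w) = √(⅓ + √2*√w) (M(w) = √(√(w + w) + (½)*(6 - 18)/(-18)) = √(√(2*w) + (½)*(-1/18)*(-12)) = √(√2*√w + ⅓) = √(⅓ + √2*√w))
M(I(-38, -37)) + 328914 = √(3 + 9*√2*√(2*(-38)))/3 + 328914 = √(3 + 9*√2*√(-76))/3 + 328914 = √(3 + 9*√2*(2*I*√19))/3 + 328914 = √(3 + 18*I*√38)/3 + 328914 = 328914 + √(3 + 18*I*√38)/3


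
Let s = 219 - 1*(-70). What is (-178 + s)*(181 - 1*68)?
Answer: 12543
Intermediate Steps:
s = 289 (s = 219 + 70 = 289)
(-178 + s)*(181 - 1*68) = (-178 + 289)*(181 - 1*68) = 111*(181 - 68) = 111*113 = 12543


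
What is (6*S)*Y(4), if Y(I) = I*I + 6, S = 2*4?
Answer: 1056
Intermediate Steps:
S = 8
Y(I) = 6 + I² (Y(I) = I² + 6 = 6 + I²)
(6*S)*Y(4) = (6*8)*(6 + 4²) = 48*(6 + 16) = 48*22 = 1056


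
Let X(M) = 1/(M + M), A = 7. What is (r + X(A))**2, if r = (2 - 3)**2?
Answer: 225/196 ≈ 1.1480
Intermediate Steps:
X(M) = 1/(2*M)
r = 1 (r = (-1)**2 = 1)
(r + X(A))**2 = (1 + (1/2)/7)**2 = (1 + (1/2)*(1/7))**2 = (1 + 1/14)**2 = (15/14)**2 = 225/196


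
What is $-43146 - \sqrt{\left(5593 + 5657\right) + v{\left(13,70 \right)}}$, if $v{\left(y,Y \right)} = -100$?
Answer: $-43146 - 5 \sqrt{446} \approx -43252.0$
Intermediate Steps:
$-43146 - \sqrt{\left(5593 + 5657\right) + v{\left(13,70 \right)}} = -43146 - \sqrt{\left(5593 + 5657\right) - 100} = -43146 - \sqrt{11250 - 100} = -43146 - \sqrt{11150} = -43146 - 5 \sqrt{446}$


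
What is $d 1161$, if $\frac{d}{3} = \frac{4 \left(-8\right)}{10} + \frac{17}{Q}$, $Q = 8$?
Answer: $- \frac{149769}{40} \approx -3744.2$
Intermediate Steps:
$d = - \frac{129}{40}$ ($d = 3 \left(\frac{4 \left(-8\right)}{10} + \frac{17}{8}\right) = 3 \left(\left(-32\right) \frac{1}{10} + 17 \cdot \frac{1}{8}\right) = 3 \left(- \frac{16}{5} + \frac{17}{8}\right) = 3 \left(- \frac{43}{40}\right) = - \frac{129}{40} \approx -3.225$)
$d 1161 = \left(- \frac{129}{40}\right) 1161 = - \frac{149769}{40}$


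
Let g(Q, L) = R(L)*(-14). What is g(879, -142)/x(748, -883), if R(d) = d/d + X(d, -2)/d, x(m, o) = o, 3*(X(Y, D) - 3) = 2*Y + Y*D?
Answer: 973/62693 ≈ 0.015520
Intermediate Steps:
X(Y, D) = 3 + 2*Y/3 + D*Y/3 (X(Y, D) = 3 + (2*Y + Y*D)/3 = 3 + (2*Y + D*Y)/3 = 3 + (2*Y/3 + D*Y/3) = 3 + 2*Y/3 + D*Y/3)
R(d) = 1 + 3/d (R(d) = d/d + (3 + 2*d/3 + (⅓)*(-2)*d)/d = 1 + (3 + 2*d/3 - 2*d/3)/d = 1 + 3/d)
g(Q, L) = -14*(3 + L)/L (g(Q, L) = ((3 + L)/L)*(-14) = -14*(3 + L)/L)
g(879, -142)/x(748, -883) = (-14 - 42/(-142))/(-883) = (-14 - 42*(-1/142))*(-1/883) = (-14 + 21/71)*(-1/883) = -973/71*(-1/883) = 973/62693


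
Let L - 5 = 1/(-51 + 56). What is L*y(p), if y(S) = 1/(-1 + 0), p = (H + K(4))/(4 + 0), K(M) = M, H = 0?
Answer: -26/5 ≈ -5.2000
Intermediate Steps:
p = 1 (p = (0 + 4)/(4 + 0) = 4/4 = 4*(¼) = 1)
L = 26/5 (L = 5 + 1/(-51 + 56) = 5 + 1/5 = 5 + ⅕ = 26/5 ≈ 5.2000)
y(S) = -1 (y(S) = 1/(-1) = -1)
L*y(p) = (26/5)*(-1) = -26/5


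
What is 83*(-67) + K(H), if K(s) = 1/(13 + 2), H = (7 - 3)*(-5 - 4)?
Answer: -83414/15 ≈ -5560.9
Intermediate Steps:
H = -36 (H = 4*(-9) = -36)
K(s) = 1/15
83*(-67) + K(H) = 83*(-67) + 1/15 = -5561 + 1/15 = -83414/15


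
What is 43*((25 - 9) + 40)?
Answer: 2408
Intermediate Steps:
43*((25 - 9) + 40) = 43*(16 + 40) = 43*56 = 2408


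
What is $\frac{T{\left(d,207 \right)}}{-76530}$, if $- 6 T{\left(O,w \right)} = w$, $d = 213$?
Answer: $\frac{23}{51020} \approx 0.0004508$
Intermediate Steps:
$T{\left(O,w \right)} = - \frac{w}{6}$
$\frac{T{\left(d,207 \right)}}{-76530} = \frac{\left(- \frac{1}{6}\right) 207}{-76530} = \left(- \frac{69}{2}\right) \left(- \frac{1}{76530}\right) = \frac{23}{51020}$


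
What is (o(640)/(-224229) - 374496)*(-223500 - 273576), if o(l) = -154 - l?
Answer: 13913631581400680/74743 ≈ 1.8615e+11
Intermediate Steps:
(o(640)/(-224229) - 374496)*(-223500 - 273576) = ((-154 - 1*640)/(-224229) - 374496)*(-223500 - 273576) = ((-154 - 640)*(-1/224229) - 374496)*(-497076) = (-794*(-1/224229) - 374496)*(-497076) = (794/224229 - 374496)*(-497076) = -83972862790/224229*(-497076) = 13913631581400680/74743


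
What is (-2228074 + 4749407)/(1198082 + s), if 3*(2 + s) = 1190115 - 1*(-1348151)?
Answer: 7563999/6132506 ≈ 1.2334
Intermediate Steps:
s = 2538260/3 (s = -2 + (1190115 - 1*(-1348151))/3 = -2 + (1190115 + 1348151)/3 = -2 + (1/3)*2538266 = -2 + 2538266/3 = 2538260/3 ≈ 8.4609e+5)
(-2228074 + 4749407)/(1198082 + s) = (-2228074 + 4749407)/(1198082 + 2538260/3) = 2521333/(6132506/3) = 2521333*(3/6132506) = 7563999/6132506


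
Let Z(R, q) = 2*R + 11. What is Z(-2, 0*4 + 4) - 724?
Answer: -717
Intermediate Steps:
Z(R, q) = 11 + 2*R
Z(-2, 0*4 + 4) - 724 = (11 + 2*(-2)) - 724 = (11 - 4) - 724 = 7 - 724 = -717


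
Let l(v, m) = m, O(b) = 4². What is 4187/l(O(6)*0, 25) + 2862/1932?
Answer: 1360139/8050 ≈ 168.96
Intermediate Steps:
O(b) = 16
4187/l(O(6)*0, 25) + 2862/1932 = 4187/25 + 2862/1932 = 4187*(1/25) + 2862*(1/1932) = 4187/25 + 477/322 = 1360139/8050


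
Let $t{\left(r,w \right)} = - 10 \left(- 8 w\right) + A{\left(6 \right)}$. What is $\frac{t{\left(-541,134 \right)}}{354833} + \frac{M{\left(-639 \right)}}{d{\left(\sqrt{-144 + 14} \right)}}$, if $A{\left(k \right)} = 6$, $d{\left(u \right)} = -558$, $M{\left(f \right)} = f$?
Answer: $\frac{25858155}{21999646} \approx 1.1754$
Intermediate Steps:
$t{\left(r,w \right)} = 6 + 80 w$ ($t{\left(r,w \right)} = - 10 \left(- 8 w\right) + 6 = 80 w + 6 = 6 + 80 w$)
$\frac{t{\left(-541,134 \right)}}{354833} + \frac{M{\left(-639 \right)}}{d{\left(\sqrt{-144 + 14} \right)}} = \frac{6 + 80 \cdot 134}{354833} - \frac{639}{-558} = \left(6 + 10720\right) \frac{1}{354833} - - \frac{71}{62} = 10726 \cdot \frac{1}{354833} + \frac{71}{62} = \frac{10726}{354833} + \frac{71}{62} = \frac{25858155}{21999646}$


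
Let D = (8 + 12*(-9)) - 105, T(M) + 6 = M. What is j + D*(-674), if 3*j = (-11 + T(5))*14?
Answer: 138114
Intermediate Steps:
T(M) = -6 + M
D = -205 (D = (8 - 108) - 105 = -100 - 105 = -205)
j = -56 (j = ((-11 + (-6 + 5))*14)/3 = ((-11 - 1)*14)/3 = (-12*14)/3 = (⅓)*(-168) = -56)
j + D*(-674) = -56 - 205*(-674) = -56 + 138170 = 138114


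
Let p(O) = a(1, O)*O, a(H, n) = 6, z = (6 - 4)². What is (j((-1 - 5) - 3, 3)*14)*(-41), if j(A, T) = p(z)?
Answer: -13776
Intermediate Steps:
z = 4 (z = 2² = 4)
p(O) = 6*O
j(A, T) = 24 (j(A, T) = 6*4 = 24)
(j((-1 - 5) - 3, 3)*14)*(-41) = (24*14)*(-41) = 336*(-41) = -13776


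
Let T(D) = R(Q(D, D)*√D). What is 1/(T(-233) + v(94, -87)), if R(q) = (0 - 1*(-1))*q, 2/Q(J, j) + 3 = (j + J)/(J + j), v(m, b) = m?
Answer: 94/9069 + I*√233/9069 ≈ 0.010365 + 0.0016831*I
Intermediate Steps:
Q(J, j) = -1 (Q(J, j) = 2/(-3 + (j + J)/(J + j)) = 2/(-3 + (J + j)/(J + j)) = 2/(-3 + 1) = 2/(-2) = 2*(-½) = -1)
R(q) = q (R(q) = (0 + 1)*q = 1*q = q)
T(D) = -√D
1/(T(-233) + v(94, -87)) = 1/(-√(-233) + 94) = 1/(-I*√233 + 94) = 1/(94 - I*√233)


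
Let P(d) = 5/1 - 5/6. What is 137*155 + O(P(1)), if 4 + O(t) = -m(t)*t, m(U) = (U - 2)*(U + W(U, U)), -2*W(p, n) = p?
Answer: 9163667/432 ≈ 21212.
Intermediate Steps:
W(p, n) = -p/2
P(d) = 25/6 (P(d) = 5*1 - 5*⅙ = 5 - ⅚ = 25/6)
m(U) = U*(-2 + U)/2 (m(U) = (U - 2)*(U - U/2) = (-2 + U)*(U/2) = U*(-2 + U)/2)
O(t) = -4 - t²*(-2 + t)/2 (O(t) = -4 - t*(-2 + t)/2*t = -4 - t²*(-2 + t)/2)
137*155 + O(P(1)) = 137*155 + (-4 + (25/6)² - (25/6)³/2) = 21235 + (-4 + 625/36 - ½*15625/216) = 21235 + (-4 + 625/36 - 15625/432) = 21235 - 9853/432 = 9163667/432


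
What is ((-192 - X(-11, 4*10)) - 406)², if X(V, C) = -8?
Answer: 348100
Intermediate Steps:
((-192 - X(-11, 4*10)) - 406)² = ((-192 - 1*(-8)) - 406)² = ((-192 + 8) - 406)² = (-184 - 406)² = (-590)² = 348100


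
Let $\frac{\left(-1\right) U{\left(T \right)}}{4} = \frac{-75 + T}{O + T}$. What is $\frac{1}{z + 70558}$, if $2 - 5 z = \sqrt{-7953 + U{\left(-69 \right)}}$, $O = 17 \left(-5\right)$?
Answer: $\frac{135824920}{9583589647997} + \frac{5 i \sqrt{47175513}}{9583589647997} \approx 1.4173 \cdot 10^{-5} + 3.5834 \cdot 10^{-9} i$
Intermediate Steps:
$O = -85$
$U{\left(T \right)} = - \frac{4 \left(-75 + T\right)}{-85 + T}$ ($U{\left(T \right)} = - 4 \frac{-75 + T}{-85 + T} = - \frac{4 \left(-75 + T\right)}{-85 + T}$)
$z = \frac{2}{5} - \frac{i \sqrt{47175513}}{385}$ ($z = \frac{2}{5} - \frac{\sqrt{-7953 + \frac{4 \left(75 - -69\right)}{-85 - 69}}}{5} = \frac{2}{5} - \frac{\sqrt{-7953 + \frac{4 \left(75 + 69\right)}{-154}}}{5} = \frac{2}{5} - \frac{\sqrt{-7953 + 4 \left(- \frac{1}{154}\right) 144}}{5} = \frac{2}{5} - \frac{\sqrt{-7953 - \frac{288}{77}}}{5} = \frac{2}{5} - \frac{\sqrt{- \frac{612669}{77}}}{5} = \frac{2}{5} - \frac{\frac{1}{77} i \sqrt{47175513}}{5} = \frac{2}{5} - \frac{i \sqrt{47175513}}{385} \approx 0.4 - 17.84 i$)
$\frac{1}{z + 70558} = \frac{1}{\left(\frac{2}{5} - \frac{i \sqrt{47175513}}{385}\right) + 70558} = \frac{1}{\frac{352792}{5} - \frac{i \sqrt{47175513}}{385}}$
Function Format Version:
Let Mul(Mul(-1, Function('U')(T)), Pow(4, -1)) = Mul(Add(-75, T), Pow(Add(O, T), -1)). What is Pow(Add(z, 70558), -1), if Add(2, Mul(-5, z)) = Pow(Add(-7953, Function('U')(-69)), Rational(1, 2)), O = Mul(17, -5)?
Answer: Add(Rational(135824920, 9583589647997), Mul(Rational(5, 9583589647997), I, Pow(47175513, Rational(1, 2)))) ≈ Add(1.4173e-5, Mul(3.5834e-9, I))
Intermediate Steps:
O = -85
Function('U')(T) = Mul(-4, Pow(Add(-85, T), -1), Add(-75, T)) (Function('U')(T) = Mul(-4, Mul(Add(-75, T), Pow(Add(-85, T), -1))) = Mul(-4, Mul(Pow(Add(-85, T), -1), Add(-75, T))) = Mul(-4, Pow(Add(-85, T), -1), Add(-75, T)))
z = Add(Rational(2, 5), Mul(Rational(-1, 385), I, Pow(47175513, Rational(1, 2)))) (z = Add(Rational(2, 5), Mul(Rational(-1, 5), Pow(Add(-7953, Mul(4, Pow(Add(-85, -69), -1), Add(75, Mul(-1, -69)))), Rational(1, 2)))) = Add(Rational(2, 5), Mul(Rational(-1, 5), Pow(Add(-7953, Mul(4, Pow(-154, -1), Add(75, 69))), Rational(1, 2)))) = Add(Rational(2, 5), Mul(Rational(-1, 5), Pow(Add(-7953, Mul(4, Rational(-1, 154), 144)), Rational(1, 2)))) = Add(Rational(2, 5), Mul(Rational(-1, 5), Pow(Add(-7953, Rational(-288, 77)), Rational(1, 2)))) = Add(Rational(2, 5), Mul(Rational(-1, 5), Pow(Rational(-612669, 77), Rational(1, 2)))) = Add(Rational(2, 5), Mul(Rational(-1, 5), Mul(Rational(1, 77), I, Pow(47175513, Rational(1, 2))))) = Add(Rational(2, 5), Mul(Rational(-1, 385), I, Pow(47175513, Rational(1, 2)))) ≈ Add(0.40000, Mul(-17.840, I)))
Pow(Add(z, 70558), -1) = Pow(Add(Add(Rational(2, 5), Mul(Rational(-1, 385), I, Pow(47175513, Rational(1, 2)))), 70558), -1) = Pow(Add(Rational(352792, 5), Mul(Rational(-1, 385), I, Pow(47175513, Rational(1, 2)))), -1)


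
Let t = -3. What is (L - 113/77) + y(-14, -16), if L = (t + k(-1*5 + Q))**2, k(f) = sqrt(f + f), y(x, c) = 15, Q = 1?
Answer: 1119/77 - 12*I*sqrt(2) ≈ 14.532 - 16.971*I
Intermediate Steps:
k(f) = sqrt(2)*sqrt(f) (k(f) = sqrt(2*f) = sqrt(2)*sqrt(f))
L = (-3 + 2*I*sqrt(2))**2 (L = (-3 + sqrt(2)*sqrt(-1*5 + 1))**2 = (-3 + sqrt(2)*sqrt(-5 + 1))**2 = (-3 + sqrt(2)*sqrt(-4))**2 = (-3 + sqrt(2)*(2*I))**2 = (-3 + 2*I*sqrt(2))**2 ≈ 1.0 - 16.971*I)
(L - 113/77) + y(-14, -16) = ((1 - 12*I*sqrt(2)) - 113/77) + 15 = (-36/77 - 12*I*sqrt(2)) + 15 = 1119/77 - 12*I*sqrt(2)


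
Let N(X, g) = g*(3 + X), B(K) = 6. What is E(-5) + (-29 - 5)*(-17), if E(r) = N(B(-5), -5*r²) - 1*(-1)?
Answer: -546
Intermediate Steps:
E(r) = 1 - 45*r² (E(r) = (-5*r²)*(3 + 6) - 1*(-1) = -5*r²*9 + 1 = -45*r² + 1 = 1 - 45*r²)
E(-5) + (-29 - 5)*(-17) = (1 - 45*(-5)²) + (-29 - 5)*(-17) = (1 - 45*25) - 34*(-17) = (1 - 1125) + 578 = -1124 + 578 = -546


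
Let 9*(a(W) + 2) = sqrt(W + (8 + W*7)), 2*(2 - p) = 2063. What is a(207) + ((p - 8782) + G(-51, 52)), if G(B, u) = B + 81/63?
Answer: -138085/14 + 8*sqrt(26)/9 ≈ -9858.7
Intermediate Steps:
p = -2059/2 (p = 2 - 1/2*2063 = 2 - 2063/2 = -2059/2 ≈ -1029.5)
G(B, u) = 9/7 + B (G(B, u) = B + 81*(1/63) = B + 9/7 = 9/7 + B)
a(W) = -2 + sqrt(8 + 8*W)/9 (a(W) = -2 + sqrt(W + (8 + W*7))/9 = -2 + sqrt(W + (8 + 7*W))/9 = -2 + sqrt(8 + 8*W)/9)
a(207) + ((p - 8782) + G(-51, 52)) = (-2 + 2*sqrt(2 + 2*207)/9) + ((-2059/2 - 8782) + (9/7 - 51)) = (-2 + 2*sqrt(2 + 414)/9) + (-19623/2 - 348/7) = (-2 + 2*sqrt(416)/9) - 138057/14 = (-2 + 2*(4*sqrt(26))/9) - 138057/14 = (-2 + 8*sqrt(26)/9) - 138057/14 = -138085/14 + 8*sqrt(26)/9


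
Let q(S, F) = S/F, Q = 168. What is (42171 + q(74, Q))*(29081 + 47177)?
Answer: 19295458247/6 ≈ 3.2159e+9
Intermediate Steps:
(42171 + q(74, Q))*(29081 + 47177) = (42171 + 74/168)*(29081 + 47177) = (42171 + 74*(1/168))*76258 = (42171 + 37/84)*76258 = (3542401/84)*76258 = 19295458247/6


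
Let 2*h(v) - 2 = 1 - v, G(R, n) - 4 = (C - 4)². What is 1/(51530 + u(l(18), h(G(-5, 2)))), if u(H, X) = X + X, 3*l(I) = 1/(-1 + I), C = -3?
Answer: 1/51480 ≈ 1.9425e-5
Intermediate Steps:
l(I) = 1/(3*(-1 + I))
G(R, n) = 53 (G(R, n) = 4 + (-3 - 4)² = 4 + (-7)² = 4 + 49 = 53)
h(v) = 3/2 - v/2 (h(v) = 1 + (1 - v)/2 = 1 + (½ - v/2) = 3/2 - v/2)
u(H, X) = 2*X
1/(51530 + u(l(18), h(G(-5, 2)))) = 1/(51530 + 2*(3/2 - ½*53)) = 1/(51530 + 2*(3/2 - 53/2)) = 1/(51530 + 2*(-25)) = 1/(51530 - 50) = 1/51480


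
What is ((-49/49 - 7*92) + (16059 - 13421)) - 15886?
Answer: -13893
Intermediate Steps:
((-49/49 - 7*92) + (16059 - 13421)) - 15886 = ((-49*1/49 - 644) + 2638) - 15886 = ((-1 - 644) + 2638) - 15886 = (-645 + 2638) - 15886 = 1993 - 15886 = -13893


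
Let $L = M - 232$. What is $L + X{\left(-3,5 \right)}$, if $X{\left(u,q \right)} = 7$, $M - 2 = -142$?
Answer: $-365$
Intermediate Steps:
$M = -140$ ($M = 2 - 142 = -140$)
$L = -372$ ($L = -140 - 232 = -372$)
$L + X{\left(-3,5 \right)} = -372 + 7 = -365$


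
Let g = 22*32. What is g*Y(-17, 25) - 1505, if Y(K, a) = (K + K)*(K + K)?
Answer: 812319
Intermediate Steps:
Y(K, a) = 4*K² (Y(K, a) = (2*K)*(2*K) = 4*K²)
g = 704
g*Y(-17, 25) - 1505 = 704*(4*(-17)²) - 1505 = 704*(4*289) - 1505 = 704*1156 - 1505 = 813824 - 1505 = 812319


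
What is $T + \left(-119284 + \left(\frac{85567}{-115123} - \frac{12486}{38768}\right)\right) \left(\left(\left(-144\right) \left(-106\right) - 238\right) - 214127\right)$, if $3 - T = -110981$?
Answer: $\frac{52998922848743403293}{2231544232} \approx 2.375 \cdot 10^{10}$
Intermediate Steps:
$T = 110984$ ($T = 3 - -110981 = 3 + 110981 = 110984$)
$T + \left(-119284 + \left(\frac{85567}{-115123} - \frac{12486}{38768}\right)\right) \left(\left(\left(-144\right) \left(-106\right) - 238\right) - 214127\right) = 110984 + \left(-119284 + \left(\frac{85567}{-115123} - \frac{12486}{38768}\right)\right) \left(\left(\left(-144\right) \left(-106\right) - 238\right) - 214127\right) = 110984 + \left(-119284 + \left(85567 \left(- \frac{1}{115123}\right) - \frac{6243}{19384}\right)\right) \left(\left(15264 - 238\right) - 214127\right) = 110984 + \left(-119284 - \frac{2377343617}{2231544232}\right) \left(15026 - 214127\right) = 110984 + \left(-119284 - \frac{2377343617}{2231544232}\right) \left(-199101\right) = 110984 - - \frac{52998675183038359005}{2231544232} = 110984 + \frac{52998675183038359005}{2231544232} = \frac{52998922848743403293}{2231544232}$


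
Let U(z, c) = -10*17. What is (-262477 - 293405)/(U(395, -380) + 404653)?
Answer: -555882/404483 ≈ -1.3743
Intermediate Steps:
U(z, c) = -170
(-262477 - 293405)/(U(395, -380) + 404653) = (-262477 - 293405)/(-170 + 404653) = -555882/404483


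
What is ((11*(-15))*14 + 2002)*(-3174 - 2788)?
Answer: 1836296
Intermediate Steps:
((11*(-15))*14 + 2002)*(-3174 - 2788) = (-165*14 + 2002)*(-5962) = (-2310 + 2002)*(-5962) = -308*(-5962) = 1836296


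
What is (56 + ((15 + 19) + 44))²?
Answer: 17956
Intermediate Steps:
(56 + ((15 + 19) + 44))² = (56 + (34 + 44))² = (56 + 78)² = 134² = 17956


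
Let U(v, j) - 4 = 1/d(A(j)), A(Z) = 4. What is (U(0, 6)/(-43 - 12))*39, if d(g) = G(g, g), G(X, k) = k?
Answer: -663/220 ≈ -3.0136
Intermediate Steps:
d(g) = g
U(v, j) = 17/4 (U(v, j) = 4 + 1/4 = 17/4)
(U(0, 6)/(-43 - 12))*39 = (17/(4*(-43 - 12)))*39 = ((17/4)/(-55))*39 = ((17/4)*(-1/55))*39 = -17/220*39 = -663/220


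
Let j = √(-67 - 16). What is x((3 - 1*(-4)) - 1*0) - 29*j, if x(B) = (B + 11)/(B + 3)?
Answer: 9/5 - 29*I*√83 ≈ 1.8 - 264.2*I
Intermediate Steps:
j = I*√83 (j = √(-83) = I*√83 ≈ 9.1104*I)
x(B) = (11 + B)/(3 + B)
x((3 - 1*(-4)) - 1*0) - 29*j = (11 + ((3 - 1*(-4)) - 1*0))/(3 + ((3 - 1*(-4)) - 1*0)) - 29*I*√83 = (11 + ((3 + 4) + 0))/(3 + ((3 + 4) + 0)) - 29*I*√83 = (11 + (7 + 0))/(3 + (7 + 0)) - 29*I*√83 = (11 + 7)/(3 + 7) - 29*I*√83 = 18/10 - 29*I*√83 = (⅒)*18 - 29*I*√83 = 9/5 - 29*I*√83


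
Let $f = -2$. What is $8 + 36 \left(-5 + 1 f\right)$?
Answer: $-244$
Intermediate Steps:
$8 + 36 \left(-5 + 1 f\right) = 8 + 36 \left(-5 + 1 \left(-2\right)\right) = 8 + 36 \left(-5 - 2\right) = 8 + 36 \left(-7\right) = 8 - 252 = -244$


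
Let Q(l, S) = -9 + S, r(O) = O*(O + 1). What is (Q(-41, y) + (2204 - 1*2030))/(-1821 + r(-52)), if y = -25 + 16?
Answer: 52/277 ≈ 0.18773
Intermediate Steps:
y = -9
r(O) = O*(1 + O)
(Q(-41, y) + (2204 - 1*2030))/(-1821 + r(-52)) = ((-9 - 9) + (2204 - 1*2030))/(-1821 - 52*(1 - 52)) = (-18 + (2204 - 2030))/(-1821 - 52*(-51)) = (-18 + 174)/(-1821 + 2652) = 156/831 = 156*(1/831) = 52/277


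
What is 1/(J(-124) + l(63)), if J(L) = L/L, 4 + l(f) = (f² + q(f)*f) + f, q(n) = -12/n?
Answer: 1/4017 ≈ 0.00024894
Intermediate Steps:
l(f) = -16 + f + f² (l(f) = -4 + ((f² + (-12/f)*f) + f) = -4 + ((f² - 12) + f) = -4 + ((-12 + f²) + f) = -4 + (-12 + f + f²) = -16 + f + f²)
J(L) = 1
1/(J(-124) + l(63)) = 1/(1 + (-16 + 63 + 63²)) = 1/(1 + (-16 + 63 + 3969)) = 1/(1 + 4016) = 1/4017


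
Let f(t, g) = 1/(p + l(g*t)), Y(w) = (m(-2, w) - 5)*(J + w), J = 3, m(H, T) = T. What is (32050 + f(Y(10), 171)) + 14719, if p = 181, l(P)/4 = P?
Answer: 2087814930/44641 ≈ 46769.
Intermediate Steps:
l(P) = 4*P
Y(w) = (-5 + w)*(3 + w) (Y(w) = (w - 5)*(3 + w) = (-5 + w)*(3 + w))
f(t, g) = 1/(181 + 4*g*t) (f(t, g) = 1/(181 + 4*(g*t)) = 1/(181 + 4*g*t))
(32050 + f(Y(10), 171)) + 14719 = (32050 + 1/(181 + 4*171*(-15 + 10² - 2*10))) + 14719 = (32050 + 1/(181 + 4*171*(-15 + 100 - 20))) + 14719 = (32050 + 1/(181 + 4*171*65)) + 14719 = (32050 + 1/(181 + 44460)) + 14719 = (32050 + 1/44641) + 14719 = 1430744051/44641 + 14719 = 2087814930/44641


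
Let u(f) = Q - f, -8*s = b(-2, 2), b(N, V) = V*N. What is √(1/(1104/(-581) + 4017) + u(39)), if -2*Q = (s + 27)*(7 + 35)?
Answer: I*√1491060781877118/1555182 ≈ 24.829*I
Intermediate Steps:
b(N, V) = N*V
s = ½ (s = -(-1)*2/4 = -⅛*(-4) = ½ ≈ 0.50000)
Q = -1155/2 (Q = -(½ + 27)*(7 + 35)/2 = -55*42/4 = -½*1155 = -1155/2 ≈ -577.50)
u(f) = -1155/2 - f
√(1/(1104/(-581) + 4017) + u(39)) = √(1/(1104/(-581) + 4017) + (-1155/2 - 1*39)) = √(1/(1104*(-1/581) + 4017) + (-1155/2 - 39)) = √(1/(-1104/581 + 4017) - 1233/2) = √(1/(2332773/581) - 1233/2) = √(581/2332773 - 1233/2) = √(-2876307947/4665546) = I*√1491060781877118/1555182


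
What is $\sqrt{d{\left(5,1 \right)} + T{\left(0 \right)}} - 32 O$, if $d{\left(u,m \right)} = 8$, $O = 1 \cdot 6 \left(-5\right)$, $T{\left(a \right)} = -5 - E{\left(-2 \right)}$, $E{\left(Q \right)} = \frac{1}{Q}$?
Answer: $960 + \frac{\sqrt{14}}{2} \approx 961.87$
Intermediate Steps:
$T{\left(a \right)} = - \frac{9}{2}$ ($T{\left(a \right)} = -5 - \frac{1}{-2} = -5 - - \frac{1}{2} = -5 + \frac{1}{2} = - \frac{9}{2}$)
$O = -30$ ($O = 6 \left(-5\right) = -30$)
$\sqrt{d{\left(5,1 \right)} + T{\left(0 \right)}} - 32 O = \sqrt{8 - \frac{9}{2}} - -960 = \sqrt{\frac{7}{2}} + 960 = \frac{\sqrt{14}}{2} + 960 = 960 + \frac{\sqrt{14}}{2}$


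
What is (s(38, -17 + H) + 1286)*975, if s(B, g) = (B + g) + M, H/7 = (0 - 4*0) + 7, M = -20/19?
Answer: 25100400/19 ≈ 1.3211e+6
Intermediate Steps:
M = -20/19 (M = -20*1/19 = -20/19 ≈ -1.0526)
H = 49 (H = 7*((0 - 4*0) + 7) = 7*((0 - 2*0) + 7) = 7*((0 + 0) + 7) = 7*(0 + 7) = 7*7 = 49)
s(B, g) = -20/19 + B + g (s(B, g) = (B + g) - 20/19 = -20/19 + B + g)
(s(38, -17 + H) + 1286)*975 = ((-20/19 + 38 + (-17 + 49)) + 1286)*975 = ((-20/19 + 38 + 32) + 1286)*975 = (1310/19 + 1286)*975 = (25744/19)*975 = 25100400/19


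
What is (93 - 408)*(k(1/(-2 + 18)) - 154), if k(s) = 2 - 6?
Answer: 49770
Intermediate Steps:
k(s) = -4
(93 - 408)*(k(1/(-2 + 18)) - 154) = (93 - 408)*(-4 - 154) = -315*(-158) = 49770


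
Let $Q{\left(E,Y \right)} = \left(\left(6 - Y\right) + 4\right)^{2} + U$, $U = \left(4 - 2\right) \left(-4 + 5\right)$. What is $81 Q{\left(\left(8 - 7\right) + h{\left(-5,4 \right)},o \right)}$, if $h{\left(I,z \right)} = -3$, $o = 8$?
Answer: $486$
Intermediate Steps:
$U = 2$ ($U = 2 \cdot 1 = 2$)
$Q{\left(E,Y \right)} = 2 + \left(10 - Y\right)^{2}$ ($Q{\left(E,Y \right)} = \left(\left(6 - Y\right) + 4\right)^{2} + 2 = \left(10 - Y\right)^{2} + 2 = 2 + \left(10 - Y\right)^{2}$)
$81 Q{\left(\left(8 - 7\right) + h{\left(-5,4 \right)},o \right)} = 81 \left(2 + \left(-10 + 8\right)^{2}\right) = 81 \left(2 + \left(-2\right)^{2}\right) = 81 \left(2 + 4\right) = 81 \cdot 6 = 486$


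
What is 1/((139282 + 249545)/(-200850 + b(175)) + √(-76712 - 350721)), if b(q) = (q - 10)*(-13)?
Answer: -974443665/217449012409034 - 508728025*I*√427433/217449012409034 ≈ -4.4812e-6 - 0.0015295*I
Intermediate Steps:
b(q) = 130 - 13*q (b(q) = (-10 + q)*(-13) = 130 - 13*q)
1/((139282 + 249545)/(-200850 + b(175)) + √(-76712 - 350721)) = 1/((139282 + 249545)/(-200850 + (130 - 13*175)) + √(-76712 - 350721)) = 1/(388827/(-200850 + (130 - 2275)) + √(-427433)) = 1/(388827/(-200850 - 2145) + I*√427433) = 1/(388827/(-202995) + I*√427433) = 1/(388827*(-1/202995) + I*√427433) = 1/(-43203/22555 + I*√427433)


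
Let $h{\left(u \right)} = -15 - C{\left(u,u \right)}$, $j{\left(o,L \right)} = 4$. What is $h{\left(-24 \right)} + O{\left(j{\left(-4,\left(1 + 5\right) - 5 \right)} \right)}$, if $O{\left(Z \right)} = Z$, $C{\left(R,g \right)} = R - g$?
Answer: $-11$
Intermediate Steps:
$h{\left(u \right)} = -15$ ($h{\left(u \right)} = -15 - \left(u - u\right) = -15 - 0 = -15 + 0 = -15$)
$h{\left(-24 \right)} + O{\left(j{\left(-4,\left(1 + 5\right) - 5 \right)} \right)} = -15 + 4 = -11$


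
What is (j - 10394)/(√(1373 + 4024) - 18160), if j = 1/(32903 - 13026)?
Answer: 3751883911920/6555041095031 + 206601537*√5397/6555041095031 ≈ 0.57468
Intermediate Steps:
j = 1/19877 ≈ 5.0309e-5
(j - 10394)/(√(1373 + 4024) - 18160) = (1/19877 - 10394)/(√(1373 + 4024) - 18160) = -206601537/(19877*(√5397 - 18160)) = -206601537/(19877*(-18160 + √5397))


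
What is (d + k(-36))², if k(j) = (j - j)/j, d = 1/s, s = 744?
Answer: 1/553536 ≈ 1.8066e-6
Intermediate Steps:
d = 1/744 ≈ 0.0013441
k(j) = 0 (k(j) = 0/j = 0)
(d + k(-36))² = (1/744 + 0)² = (1/744)² = 1/553536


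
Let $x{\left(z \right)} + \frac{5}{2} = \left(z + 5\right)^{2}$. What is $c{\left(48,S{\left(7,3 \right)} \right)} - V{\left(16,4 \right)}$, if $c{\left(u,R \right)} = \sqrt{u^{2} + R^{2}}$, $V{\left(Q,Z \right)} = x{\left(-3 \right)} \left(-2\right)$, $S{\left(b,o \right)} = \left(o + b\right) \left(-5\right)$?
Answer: $3 + 2 \sqrt{1201} \approx 72.311$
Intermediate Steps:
$x{\left(z \right)} = - \frac{5}{2} + \left(5 + z\right)^{2}$ ($x{\left(z \right)} = - \frac{5}{2} + \left(z + 5\right)^{2} = - \frac{5}{2} + \left(5 + z\right)^{2}$)
$S{\left(b,o \right)} = - 5 b - 5 o$ ($S{\left(b,o \right)} = \left(b + o\right) \left(-5\right) = - 5 b - 5 o$)
$V{\left(Q,Z \right)} = -3$ ($V{\left(Q,Z \right)} = \left(- \frac{5}{2} + \left(5 - 3\right)^{2}\right) \left(-2\right) = \left(- \frac{5}{2} + 2^{2}\right) \left(-2\right) = \left(- \frac{5}{2} + 4\right) \left(-2\right) = \frac{3}{2} \left(-2\right) = -3$)
$c{\left(u,R \right)} = \sqrt{R^{2} + u^{2}}$
$c{\left(48,S{\left(7,3 \right)} \right)} - V{\left(16,4 \right)} = \sqrt{\left(\left(-5\right) 7 - 15\right)^{2} + 48^{2}} - -3 = \sqrt{\left(-35 - 15\right)^{2} + 2304} + 3 = \sqrt{\left(-50\right)^{2} + 2304} + 3 = \sqrt{2500 + 2304} + 3 = \sqrt{4804} + 3 = 2 \sqrt{1201} + 3 = 3 + 2 \sqrt{1201}$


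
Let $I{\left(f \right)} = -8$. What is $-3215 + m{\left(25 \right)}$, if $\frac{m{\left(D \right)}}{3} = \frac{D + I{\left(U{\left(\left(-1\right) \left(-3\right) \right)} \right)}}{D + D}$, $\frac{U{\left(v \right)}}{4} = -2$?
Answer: $- \frac{160699}{50} \approx -3214.0$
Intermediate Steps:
$U{\left(v \right)} = -8$ ($U{\left(v \right)} = 4 \left(-2\right) = -8$)
$m{\left(D \right)} = \frac{3 \left(-8 + D\right)}{2 D}$ ($m{\left(D \right)} = 3 \frac{D - 8}{D + D} = 3 \frac{-8 + D}{2 D} = \frac{3 \left(-8 + D\right)}{2 D}$)
$-3215 + m{\left(25 \right)} = -3215 + \left(\frac{3}{2} - \frac{12}{25}\right) = -3215 + \frac{51}{50} = - \frac{160699}{50}$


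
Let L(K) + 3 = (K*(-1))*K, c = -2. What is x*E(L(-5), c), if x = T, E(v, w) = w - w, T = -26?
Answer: 0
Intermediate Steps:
L(K) = -3 - K² (L(K) = -3 + (K*(-1))*K = -3 + (-K)*K = -3 - K²)
E(v, w) = 0
x = -26
x*E(L(-5), c) = -26*0 = 0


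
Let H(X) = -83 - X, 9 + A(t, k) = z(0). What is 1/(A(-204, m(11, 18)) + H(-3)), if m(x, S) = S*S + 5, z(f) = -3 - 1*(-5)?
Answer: -1/87 ≈ -0.011494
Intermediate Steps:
z(f) = 2 (z(f) = -3 + 5 = 2)
m(x, S) = 5 + S² (m(x, S) = S² + 5 = 5 + S²)
A(t, k) = -7 (A(t, k) = -9 + 2 = -7)
1/(A(-204, m(11, 18)) + H(-3)) = 1/(-7 + (-83 - 1*(-3))) = 1/(-7 + (-83 + 3)) = 1/(-7 - 80) = 1/(-87) = -1/87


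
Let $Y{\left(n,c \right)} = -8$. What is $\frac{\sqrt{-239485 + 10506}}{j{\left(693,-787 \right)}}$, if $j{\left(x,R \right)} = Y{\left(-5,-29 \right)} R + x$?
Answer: $\frac{i \sqrt{228979}}{6989} \approx 0.068467 i$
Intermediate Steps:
$j{\left(x,R \right)} = x - 8 R$ ($j{\left(x,R \right)} = - 8 R + x = x - 8 R$)
$\frac{\sqrt{-239485 + 10506}}{j{\left(693,-787 \right)}} = \frac{\sqrt{-239485 + 10506}}{693 - -6296} = \frac{\sqrt{-228979}}{693 + 6296} = \frac{i \sqrt{228979}}{6989}$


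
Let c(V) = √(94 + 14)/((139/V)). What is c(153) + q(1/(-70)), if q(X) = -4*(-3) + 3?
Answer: 15 + 918*√3/139 ≈ 26.439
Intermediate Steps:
q(X) = 15 (q(X) = 12 + 3 = 15)
c(V) = 6*V*√3/139 (c(V) = √108*(V/139) = (6*√3)*(V/139) = 6*V*√3/139)
c(153) + q(1/(-70)) = (6/139)*153*√3 + 15 = 918*√3/139 + 15 = 15 + 918*√3/139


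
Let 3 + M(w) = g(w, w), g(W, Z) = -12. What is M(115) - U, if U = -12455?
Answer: 12440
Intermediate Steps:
M(w) = -15 (M(w) = -3 - 12 = -15)
M(115) - U = -15 - 1*(-12455) = -15 + 12455 = 12440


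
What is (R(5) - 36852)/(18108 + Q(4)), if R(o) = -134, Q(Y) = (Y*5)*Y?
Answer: -18493/9094 ≈ -2.0335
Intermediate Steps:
Q(Y) = 5*Y**2 (Q(Y) = (5*Y)*Y = 5*Y**2)
(R(5) - 36852)/(18108 + Q(4)) = (-134 - 36852)/(18108 + 5*4**2) = -36986/(18108 + 5*16) = -36986/(18108 + 80) = -36986/18188 = -36986*1/18188 = -18493/9094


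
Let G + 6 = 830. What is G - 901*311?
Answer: -279387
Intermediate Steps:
G = 824 (G = -6 + 830 = 824)
G - 901*311 = 824 - 901*311 = 824 - 280211 = -279387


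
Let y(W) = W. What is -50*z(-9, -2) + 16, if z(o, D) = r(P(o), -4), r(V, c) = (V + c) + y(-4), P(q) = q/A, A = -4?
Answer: 607/2 ≈ 303.50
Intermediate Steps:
P(q) = -q/4 (P(q) = q/(-4) = q*(-1/4) = -q/4)
r(V, c) = -4 + V + c (r(V, c) = (V + c) - 4 = -4 + V + c)
z(o, D) = -8 - o/4 (z(o, D) = -4 - o/4 - 4 = -8 - o/4)
-50*z(-9, -2) + 16 = -50*(-8 - 1/4*(-9)) + 16 = -50*(-8 + 9/4) + 16 = -50*(-23/4) + 16 = 575/2 + 16 = 607/2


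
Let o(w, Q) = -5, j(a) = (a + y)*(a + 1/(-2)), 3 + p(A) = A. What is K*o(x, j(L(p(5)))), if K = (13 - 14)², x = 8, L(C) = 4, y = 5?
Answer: -5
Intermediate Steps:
p(A) = -3 + A
j(a) = (5 + a)*(-½ + a) (j(a) = (a + 5)*(a + 1/(-2)) = (5 + a)*(a - ½) = (5 + a)*(-½ + a))
K = 1 (K = (-1)² = 1)
K*o(x, j(L(p(5)))) = 1*(-5) = -5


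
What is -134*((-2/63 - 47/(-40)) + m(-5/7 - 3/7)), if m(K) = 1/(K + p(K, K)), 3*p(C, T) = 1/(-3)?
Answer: -4612213/99540 ≈ -46.335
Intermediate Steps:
p(C, T) = -⅑ (p(C, T) = (⅓)/(-3) = (⅓)*(-⅓) = -⅑)
m(K) = 1/(-⅑ + K) (m(K) = 1/(K - ⅑) = 1/(-⅑ + K))
-134*((-2/63 - 47/(-40)) + m(-5/7 - 3/7)) = -134*((-2/63 - 47/(-40)) + 9/(-1 + 9*(-5/7 - 3/7))) = -134*((-2*1/63 - 47*(-1/40)) + 9/(-1 + 9*(-5*⅐ - 3*⅐))) = -134*((-2/63 + 47/40) + 9/(-1 + 9*(-5/7 - 3/7))) = -134*(2881/2520 + 9/(-1 + 9*(-8/7))) = -134*(2881/2520 + 9/(-1 - 72/7)) = -134*(2881/2520 + 9/(-79/7)) = -134*(2881/2520 + 9*(-7/79)) = -134*(2881/2520 - 63/79) = -134*68839/199080 = -4612213/99540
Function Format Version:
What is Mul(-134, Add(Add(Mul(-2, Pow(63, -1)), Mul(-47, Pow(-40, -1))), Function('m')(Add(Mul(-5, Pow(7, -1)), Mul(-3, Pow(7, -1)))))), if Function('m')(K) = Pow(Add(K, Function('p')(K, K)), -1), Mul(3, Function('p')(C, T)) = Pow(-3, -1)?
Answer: Rational(-4612213, 99540) ≈ -46.335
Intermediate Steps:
Function('p')(C, T) = Rational(-1, 9) (Function('p')(C, T) = Mul(Rational(1, 3), Pow(-3, -1)) = Mul(Rational(1, 3), Rational(-1, 3)) = Rational(-1, 9))
Function('m')(K) = Pow(Add(Rational(-1, 9), K), -1) (Function('m')(K) = Pow(Add(K, Rational(-1, 9)), -1) = Pow(Add(Rational(-1, 9), K), -1))
Mul(-134, Add(Add(Mul(-2, Pow(63, -1)), Mul(-47, Pow(-40, -1))), Function('m')(Add(Mul(-5, Pow(7, -1)), Mul(-3, Pow(7, -1)))))) = Mul(-134, Add(Add(Mul(-2, Pow(63, -1)), Mul(-47, Pow(-40, -1))), Mul(9, Pow(Add(-1, Mul(9, Add(Mul(-5, Pow(7, -1)), Mul(-3, Pow(7, -1))))), -1)))) = Mul(-134, Add(Add(Mul(-2, Rational(1, 63)), Mul(-47, Rational(-1, 40))), Mul(9, Pow(Add(-1, Mul(9, Add(Mul(-5, Rational(1, 7)), Mul(-3, Rational(1, 7))))), -1)))) = Mul(-134, Add(Add(Rational(-2, 63), Rational(47, 40)), Mul(9, Pow(Add(-1, Mul(9, Add(Rational(-5, 7), Rational(-3, 7)))), -1)))) = Mul(-134, Add(Rational(2881, 2520), Mul(9, Pow(Add(-1, Mul(9, Rational(-8, 7))), -1)))) = Mul(-134, Add(Rational(2881, 2520), Mul(9, Pow(Add(-1, Rational(-72, 7)), -1)))) = Mul(-134, Add(Rational(2881, 2520), Mul(9, Pow(Rational(-79, 7), -1)))) = Mul(-134, Add(Rational(2881, 2520), Mul(9, Rational(-7, 79)))) = Mul(-134, Add(Rational(2881, 2520), Rational(-63, 79))) = Mul(-134, Rational(68839, 199080)) = Rational(-4612213, 99540)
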